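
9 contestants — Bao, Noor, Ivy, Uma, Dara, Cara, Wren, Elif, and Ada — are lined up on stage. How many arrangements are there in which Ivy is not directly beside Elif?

There are 9! = 362880 arrangements in all. If Ivy and Elif are adjacent, merging them into one block gives 2·(8)! = 80640 arrangements.
So 362880 − 80640 = 282240 arrangements keep them apart.

282240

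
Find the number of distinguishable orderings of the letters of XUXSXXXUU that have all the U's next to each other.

42

Treat the 3 copies of U as a single block. The multiset to arrange is then {UUU, S, X, X, X, X, X}, 7 items in all.
That gives (7)!/(5!) = 42 arrangements.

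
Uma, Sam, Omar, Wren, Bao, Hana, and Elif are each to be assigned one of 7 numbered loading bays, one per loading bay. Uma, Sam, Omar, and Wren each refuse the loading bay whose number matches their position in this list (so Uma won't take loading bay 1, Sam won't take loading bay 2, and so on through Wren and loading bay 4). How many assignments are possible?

Let Aᵢ (for 1 ≤ i ≤ 4) be the placements that put person i in their forbidden loading bay. Any j of these fix j positions, leaving (7−j)! ways to fill the rest, and there are C(4,j) ways to pick which j.
By inclusion–exclusion, the number of valid placements is Σ_{j=0}^{4} (−1)^j C(4,j)·(7−j)!.
Computing: 5040 − 2880 + 720 − 96 + 6 = 2790.

2790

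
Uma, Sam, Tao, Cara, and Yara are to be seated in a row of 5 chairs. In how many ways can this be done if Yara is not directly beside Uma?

72

Of the 5! = 120 arrangements, those with Yara and Uma adjacent number 2 × 4! = 48 (treat the pair as a block with 2 internal orders).
Complementary counting: 120 − 48 = 72.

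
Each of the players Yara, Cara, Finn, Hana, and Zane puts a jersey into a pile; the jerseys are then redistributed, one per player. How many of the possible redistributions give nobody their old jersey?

44

This is the derangement count D_5: permutations of 5 items with no fixed point.
By inclusion–exclusion this is Σ_{j=0}^{5} (−1)^j C(5,j)·(5−j)!.
Computing: 120 − 120 + 60 − 20 + 5 − 1 = 44.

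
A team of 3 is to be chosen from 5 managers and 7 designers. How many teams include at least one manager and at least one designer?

With no constraint there are C(12,3) = 220 possible selections.
Selections missing a whole group: no managers → C(7,3) = 35; no designers → C(5,3) = 10.
Both groups omitted at once is impossible, so 220 − 45 = 175.

175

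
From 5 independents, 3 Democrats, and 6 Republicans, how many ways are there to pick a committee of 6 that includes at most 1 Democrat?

Split by how many Democrats are chosen (0 through 1).
Sum: C(3,0)·C(11,6) + C(3,1)·C(11,5) = 462 + 1386 = 1848.

1848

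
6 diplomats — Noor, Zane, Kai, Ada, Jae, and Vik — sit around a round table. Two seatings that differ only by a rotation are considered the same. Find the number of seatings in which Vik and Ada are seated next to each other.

48

Treat {Vik, Ada} as one unit (2 internal orders) and seat the resulting 5 units around the table: (4)! circular arrangements.
So 2 × (4)! = 2 × 24 = 48.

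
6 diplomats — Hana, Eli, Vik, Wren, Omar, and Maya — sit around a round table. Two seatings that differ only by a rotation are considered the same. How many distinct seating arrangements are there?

120

Seat Hana anywhere (absorbing the rotational symmetry), then permute the other 5: (5)! = 120.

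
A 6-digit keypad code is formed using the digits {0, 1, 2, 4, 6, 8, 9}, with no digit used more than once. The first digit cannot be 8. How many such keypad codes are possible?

The first digit has 7−1 = 6 choices (anything except 8).
The remaining 5 digits are filled from the other 6 symbols without repetition: 6 × 5 × 4 × 3 × 2 = 720.
Total: 6 × 720 = 4320.

4320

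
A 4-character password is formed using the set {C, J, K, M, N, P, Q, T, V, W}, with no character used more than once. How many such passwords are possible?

5040

This is a permutation of 4 out of 10: P(10,4) = 10!/6!.
10 × 9 × 8 × 7 = 5040.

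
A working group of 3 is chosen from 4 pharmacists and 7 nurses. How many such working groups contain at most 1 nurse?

46

Split by how many nurses are chosen (0 through 1).
Sum: C(7,0)·C(4,3) + C(7,1)·C(4,2) = 4 + 42 = 46.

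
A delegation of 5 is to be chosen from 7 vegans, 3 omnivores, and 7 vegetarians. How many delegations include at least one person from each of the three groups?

With no constraint there are C(17,5) = 6188 possible selections.
Selections missing a whole group: no vegans → C(10,5) = 252; no omnivores → C(14,5) = 2002; no vegetarians → C(10,5) = 252.
Add back selections omitting two groups (i.e. drawn from a single group): C(7,5) + C(3,5) + C(7,5) = 42.
By inclusion–exclusion: 6188 − 2506 + 42 = 3724.

3724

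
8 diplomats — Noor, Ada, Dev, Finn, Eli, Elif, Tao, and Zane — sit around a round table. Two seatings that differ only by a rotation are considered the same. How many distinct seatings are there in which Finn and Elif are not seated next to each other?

3600

Without the restriction there are (7)! = 5040 seatings.
Those with Finn next to Elif: fuse the pair into one unit and seat 7 units around a circle — 2·(6)! = 1440.
Subtracting, 5040 − 1440 = 3600.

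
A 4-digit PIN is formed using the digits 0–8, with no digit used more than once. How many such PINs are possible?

Choose and order 4 of the 9 symbols: the first digit has 9 options, the next 8, then 7, 6.
That product is 9 × 8 × 7 × 6 = 3024.

3024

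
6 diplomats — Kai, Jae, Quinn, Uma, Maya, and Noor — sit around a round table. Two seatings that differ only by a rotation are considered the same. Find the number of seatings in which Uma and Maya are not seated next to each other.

72

Without the restriction there are (5)! = 120 seatings.
Those with Uma next to Maya: fuse the pair into one unit and seat 5 units around a circle — 2·(4)! = 48.
Subtracting, 120 − 48 = 72.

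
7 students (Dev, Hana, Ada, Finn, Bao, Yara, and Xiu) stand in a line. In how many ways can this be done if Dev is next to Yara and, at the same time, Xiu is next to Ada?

480

Treat {Dev,Yara} as one block (2 orders) and {Xiu,Ada} as another (2 orders).
That leaves 5 units to arrange: 2 × 2 × 5! = 4 × 120 = 480.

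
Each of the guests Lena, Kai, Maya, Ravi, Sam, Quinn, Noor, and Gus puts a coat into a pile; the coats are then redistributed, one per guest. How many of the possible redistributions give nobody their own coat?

14833

Count assignments avoiding every fixed point. For any j of the 8 guests fixed to their own coat, the other 8−j can be arranged in (8−j)! ways.
By inclusion–exclusion this is Σ_{j=0}^{8} (−1)^j C(8,j)·(8−j)!.
Computing: 40320 − 40320 + 20160 − 6720 + 1680 − 336 + 56 − 8 + 1 = 14833.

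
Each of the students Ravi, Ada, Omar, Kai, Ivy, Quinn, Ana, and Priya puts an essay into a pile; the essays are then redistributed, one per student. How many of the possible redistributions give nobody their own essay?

Let Aᵢ be the assignments in which student i gets their own essay. We want the size of the complement of A₁∪…∪A_8.
By inclusion–exclusion this is Σ_{j=0}^{8} (−1)^j C(8,j)·(8−j)!.
Computing: 40320 − 40320 + 20160 − 6720 + 1680 − 336 + 56 − 8 + 1 = 14833.

14833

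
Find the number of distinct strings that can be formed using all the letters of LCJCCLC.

105

LCJCCLC has 7 letters with C appearing 4 times and L appearing twice.
So there are 7! / (4!·2!) = 105 distinguishable arrangements.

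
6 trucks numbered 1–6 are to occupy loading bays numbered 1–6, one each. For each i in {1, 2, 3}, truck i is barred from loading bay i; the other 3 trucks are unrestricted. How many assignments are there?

426

Let Aᵢ (for i ∈ {1, 2, 3}) be the placements that put truck i in its forbidden loading bay. Any j of these fix j positions, leaving (6−j)! ways to fill the rest, and there are C(3,j) ways to pick which j.
By inclusion–exclusion, the number of valid placements is Σ_{j=0}^{3} (−1)^j C(3,j)·(6−j)!.
Computing: 720 − 360 + 72 − 6 = 426.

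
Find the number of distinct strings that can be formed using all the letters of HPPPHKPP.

The 8 letters of HPPPHKPP have repeats: H appearing twice and P appearing 5 times.
The number of distinct arrangements is 8!/(5!·2!) = 40320/240 = 168.

168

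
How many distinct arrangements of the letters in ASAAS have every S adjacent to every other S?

Treat the 2 copies of S as a single block. The multiset to arrange is then {SS, A, A, A}, 4 items in all.
That gives (4)!/(3!) = 4 arrangements.

4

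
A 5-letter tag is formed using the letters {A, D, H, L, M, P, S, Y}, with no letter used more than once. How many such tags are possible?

With no repetition, fill the 5 letters in order: 8 choices, then 7, down to 4.
That product is 8 × 7 × 6 × 5 × 4 = 6720.

6720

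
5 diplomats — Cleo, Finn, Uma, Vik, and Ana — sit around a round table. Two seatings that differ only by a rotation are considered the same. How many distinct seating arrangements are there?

Seat Cleo anywhere (absorbing the rotational symmetry), then permute the other 4: (4)! = 24.

24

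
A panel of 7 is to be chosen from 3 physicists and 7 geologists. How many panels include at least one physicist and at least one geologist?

Total 7-person selections from all 10: C(10,7) = 120.
Selections missing a whole group: no physicists → C(7,7) = 1; no geologists → C(3,7) = 0.
Both groups omitted at once is impossible, so 120 − 1 = 119.

119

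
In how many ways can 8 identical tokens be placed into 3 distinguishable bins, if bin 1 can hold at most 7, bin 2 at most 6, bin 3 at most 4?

Ignoring the caps, the number of non-negative solutions to x_1+…+x_3 = 8 is C(10,2) = 45.
Subtract solutions that violate a single cap (substitute x_i' = x_i − (cap_i+1)): x_1 ≥ 8 gives C(2,2) = 1; x_2 ≥ 7 gives C(3,2) = 3; x_3 ≥ 5 gives C(5,2) = 10. Together 14.
No two caps can be exceeded simultaneously, so the pair terms are all 0.
By inclusion–exclusion the count is 45 − 14 + 0 = 31.

31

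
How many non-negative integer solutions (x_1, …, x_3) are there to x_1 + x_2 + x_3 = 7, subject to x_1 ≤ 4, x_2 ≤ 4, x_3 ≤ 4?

18

Without the upper bounds there are C(9,2) = 36 ways to split 7 among 3 variables.
Subtract solutions that violate a single cap (substitute x_i' = x_i − (cap_i+1)): x_1 ≥ 5 gives C(4,2) = 6; x_2 ≥ 5 gives C(4,2) = 6; x_3 ≥ 5 gives C(4,2) = 6. Together 18.
No two caps can be exceeded simultaneously, so the pair terms are all 0.
By inclusion–exclusion the count is 36 − 18 + 0 = 18.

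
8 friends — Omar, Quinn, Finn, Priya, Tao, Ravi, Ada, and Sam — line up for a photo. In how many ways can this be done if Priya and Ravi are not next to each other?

30240

There are 8! = 40320 arrangements in all. If Priya and Ravi are adjacent, merging them into one block gives 2·(7)! = 10080 arrangements.
So 40320 − 10080 = 30240 arrangements keep them apart.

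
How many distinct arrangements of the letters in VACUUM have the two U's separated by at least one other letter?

There are 6!/(2!) = 360 arrangements of VACUUM in total.
Arrangements with the U's together: treat UU as one letter, giving (5)! = 120.
Subtracting, 360 − 120 = 240 arrangements keep the U's apart.

240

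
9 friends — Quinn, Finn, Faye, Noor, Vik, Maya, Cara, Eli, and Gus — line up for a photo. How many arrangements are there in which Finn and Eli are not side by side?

282240

Of the 9! = 362880 arrangements, those with Finn and Eli adjacent number 2 × 8! = 80640 (treat the pair as a block with 2 internal orders).
Complementary counting: 362880 − 80640 = 282240.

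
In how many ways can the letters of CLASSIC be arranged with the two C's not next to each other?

There are 7!/(2!·2!) = 1260 arrangements of CLASSIC in total.
Arrangements with the C's together: treat CC as one letter, giving (6)!/(2!) = 360.
Subtracting, 1260 − 360 = 900 arrangements keep the C's apart.

900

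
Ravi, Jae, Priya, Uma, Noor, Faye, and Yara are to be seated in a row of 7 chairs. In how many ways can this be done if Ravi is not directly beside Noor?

3600

There are 7! = 5040 arrangements in all. If Ravi and Noor are adjacent, merging them into one block gives 2·(6)! = 1440 arrangements.
So 5040 − 1440 = 3600 arrangements keep them apart.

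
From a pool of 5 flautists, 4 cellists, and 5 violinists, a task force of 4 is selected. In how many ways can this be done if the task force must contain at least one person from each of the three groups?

550

With no constraint there are C(14,4) = 1001 possible selections.
Selections missing a whole group: no flautists → C(9,4) = 126; no cellists → C(10,4) = 210; no violinists → C(9,4) = 126.
Add back selections omitting two groups (i.e. drawn from a single group): C(5,4) + C(4,4) + C(5,4) = 11.
By inclusion–exclusion: 1001 − 462 + 11 = 550.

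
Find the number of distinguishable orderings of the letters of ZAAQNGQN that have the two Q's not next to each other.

3780

There are 8!/(2!·2!·2!) = 5040 arrangements of ZAAQNGQN in total.
Arrangements with the Q's together: treat QQ as one letter, giving (7)!/(2!·2!) = 1260.
Subtracting, 5040 − 1260 = 3780 arrangements keep the Q's apart.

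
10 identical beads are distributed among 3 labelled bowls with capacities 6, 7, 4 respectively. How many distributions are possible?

Without the upper bounds there are C(12,2) = 66 ways to split 10 among 3 bowls.
Subtract solutions that violate a single cap (substitute x_i' = x_i − (cap_i+1)): x_1 ≥ 7 gives C(5,2) = 10; x_2 ≥ 8 gives C(4,2) = 6; x_3 ≥ 5 gives C(7,2) = 21. Together 37.
No two caps can be exceeded simultaneously, so the pair terms are all 0.
By inclusion–exclusion the count is 66 − 37 + 0 = 29.

29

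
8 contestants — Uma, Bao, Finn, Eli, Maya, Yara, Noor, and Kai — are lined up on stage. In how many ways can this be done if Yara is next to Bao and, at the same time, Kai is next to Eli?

Treat {Yara,Bao} as one block (2 orders) and {Kai,Eli} as another (2 orders).
That leaves 6 units to arrange: 2 × 2 × 6! = 4 × 720 = 2880.

2880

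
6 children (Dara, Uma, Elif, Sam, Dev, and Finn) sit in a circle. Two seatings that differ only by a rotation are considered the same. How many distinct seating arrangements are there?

Seat Dara anywhere (absorbing the rotational symmetry), then permute the other 5: (5)! = 120.

120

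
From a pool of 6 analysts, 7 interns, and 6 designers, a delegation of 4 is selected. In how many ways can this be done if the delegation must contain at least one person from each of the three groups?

Unrestricted: C(19,4) = 3876 ways to pick any 4 of the 19.
Selections missing a whole group: no analysts → C(13,4) = 715; no interns → C(12,4) = 495; no designers → C(13,4) = 715.
Add back selections omitting two groups (i.e. drawn from a single group): C(6,4) + C(7,4) + C(6,4) = 65.
By inclusion–exclusion: 3876 − 1925 + 65 = 2016.

2016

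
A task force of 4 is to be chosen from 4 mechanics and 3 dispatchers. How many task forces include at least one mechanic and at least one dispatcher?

With no constraint there are C(7,4) = 35 possible selections.
Selections missing a whole group: no mechanics → C(3,4) = 0; no dispatchers → C(4,4) = 1.
Both groups omitted at once is impossible, so 35 − 1 = 34.

34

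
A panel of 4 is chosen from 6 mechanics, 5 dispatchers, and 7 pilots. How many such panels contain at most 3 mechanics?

3045

Split by how many mechanics are chosen (0 through 3).
Sum: C(6,0)·C(12,4) + C(6,1)·C(12,3) + C(6,2)·C(12,2) + C(6,3)·C(12,1) = 495 + 1320 + 990 + 240 = 3045.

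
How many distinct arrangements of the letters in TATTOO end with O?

20

Fix O in the last position and arrange the remaining 5 letters.
Those 5 letters have T appearing 3 times, giving (5)!/(3!) = 20.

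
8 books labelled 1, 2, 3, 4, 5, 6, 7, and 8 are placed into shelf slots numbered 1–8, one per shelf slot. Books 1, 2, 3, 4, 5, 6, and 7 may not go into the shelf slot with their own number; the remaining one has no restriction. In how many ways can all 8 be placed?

Let Aᵢ (for 1 ≤ i ≤ 7) be the placements that put book i in its forbidden shelf slot. Any j of these fix j positions, leaving (8−j)! ways to fill the rest, and there are C(7,j) ways to pick which j.
By inclusion–exclusion, the number of valid placements is Σ_{j=0}^{7} (−1)^j C(7,j)·(8−j)!.
Computing: 40320 − 35280 + 15120 − 4200 + 840 − 126 + 14 − 1 = 16687.

16687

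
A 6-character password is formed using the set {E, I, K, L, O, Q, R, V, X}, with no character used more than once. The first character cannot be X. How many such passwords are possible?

53760

The first character has 9−1 = 8 choices (anything except X).
The remaining 5 characters are filled from the other 8 symbols without repetition: 8 × 7 × 6 × 5 × 4 = 6720.
Total: 8 × 6720 = 53760.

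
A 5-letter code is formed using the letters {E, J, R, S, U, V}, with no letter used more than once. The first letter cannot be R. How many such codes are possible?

The first letter has 6−1 = 5 choices (anything except R).
The remaining 4 letters are filled from the other 5 symbols without repetition: 5 × 4 × 3 × 2 = 120.
Total: 5 × 120 = 600.

600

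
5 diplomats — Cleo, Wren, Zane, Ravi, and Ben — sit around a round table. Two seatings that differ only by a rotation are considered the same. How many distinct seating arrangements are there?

Fix one person's seat to break rotational symmetry; the remaining 4 people can be arranged in (4)! = 24 ways.

24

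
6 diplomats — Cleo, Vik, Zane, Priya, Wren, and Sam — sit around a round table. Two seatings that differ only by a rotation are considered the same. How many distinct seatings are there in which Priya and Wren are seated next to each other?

Glue Priya and Wren into a block (2 internal orders). Seating 5 units around a circle gives (4)! arrangements.
So 2 × (4)! = 2 × 24 = 48.

48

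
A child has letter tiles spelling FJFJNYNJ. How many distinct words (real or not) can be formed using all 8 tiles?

1680

Letter multiplicities in FJFJNYNJ: F×2, J×3, N×2, Y×1.
So there are 8! / (3!·2!·2!) = 1680 distinguishable arrangements.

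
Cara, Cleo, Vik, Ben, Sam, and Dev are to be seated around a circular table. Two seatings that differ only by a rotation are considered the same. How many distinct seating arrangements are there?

120

Seat Cara anywhere (absorbing the rotational symmetry), then permute the other 5: (5)! = 120.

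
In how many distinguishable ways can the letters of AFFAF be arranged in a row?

Letter multiplicities in AFFAF: A×2, F×3.
Dividing 5! = 120 by 3!·2! = 12 for the repeated letters gives 10.

10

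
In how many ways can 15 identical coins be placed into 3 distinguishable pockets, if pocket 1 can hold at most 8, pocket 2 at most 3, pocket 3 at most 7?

10

Without the upper bounds there are C(17,2) = 136 ways to split 15 among 3 pockets.
Subtract solutions that violate a single cap (substitute x_i' = x_i − (cap_i+1)): x_1 ≥ 9 gives C(8,2) = 28; x_2 ≥ 4 gives C(13,2) = 78; x_3 ≥ 8 gives C(9,2) = 36. Together 142.
Add back pairs where two caps are both exceeded: 6 + 0 + 10 = 16.
By inclusion–exclusion the count is 136 − 142 + 16 = 10.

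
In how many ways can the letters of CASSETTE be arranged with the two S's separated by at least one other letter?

There are 8!/(2!·2!·2!) = 5040 arrangements of CASSETTE in total.
Arrangements with the S's together: treat SS as one letter, giving (7)!/(2!·2!) = 1260.
Subtracting, 5040 − 1260 = 3780 arrangements keep the S's apart.

3780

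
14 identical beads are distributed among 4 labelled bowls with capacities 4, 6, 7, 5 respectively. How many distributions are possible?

130

Without the upper bounds there are C(17,3) = 680 ways to split 14 among 4 bowls.
Subtract solutions that violate a single cap (substitute x_i' = x_i − (cap_i+1)): x_1 ≥ 5 gives C(12,3) = 220; x_2 ≥ 7 gives C(10,3) = 120; x_3 ≥ 8 gives C(9,3) = 84; x_4 ≥ 6 gives C(11,3) = 165. Together 589.
Add back pairs where two caps are both exceeded: 10 + 4 + 20 + 0 + 4 + 1 = 39.
By inclusion–exclusion the count is 680 − 589 + 39 = 130.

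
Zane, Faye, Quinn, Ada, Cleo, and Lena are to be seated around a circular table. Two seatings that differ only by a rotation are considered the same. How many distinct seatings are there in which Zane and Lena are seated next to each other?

Glue Zane and Lena into a block (2 internal orders). Seating 5 units around a circle gives (4)! arrangements.
So 2 × (4)! = 2 × 24 = 48.

48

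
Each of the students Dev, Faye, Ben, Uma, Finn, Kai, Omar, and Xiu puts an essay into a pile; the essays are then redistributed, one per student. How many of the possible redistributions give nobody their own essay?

Let Aᵢ be the assignments in which student i gets their own essay. We want the size of the complement of A₁∪…∪A_8.
By inclusion–exclusion this is Σ_{j=0}^{8} (−1)^j C(8,j)·(8−j)!.
Computing: 40320 − 40320 + 20160 − 6720 + 1680 − 336 + 56 − 8 + 1 = 14833.

14833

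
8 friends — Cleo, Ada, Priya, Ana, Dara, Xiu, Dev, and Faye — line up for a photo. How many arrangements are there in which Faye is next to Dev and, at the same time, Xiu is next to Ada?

Treat {Faye,Dev} as one block (2 orders) and {Xiu,Ada} as another (2 orders).
That leaves 6 units to arrange: 2 × 2 × 6! = 4 × 720 = 2880.

2880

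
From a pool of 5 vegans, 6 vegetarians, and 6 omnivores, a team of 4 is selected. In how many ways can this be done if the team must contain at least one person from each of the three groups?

1260

Unrestricted: C(17,4) = 2380 ways to pick any 4 of the 17.
Subtract selections that omit an entire group: no vegans → C(12,4) = 495; no vegetarians → C(11,4) = 330; no omnivores → C(11,4) = 330.
Add back selections omitting two groups (i.e. drawn from a single group): C(5,4) + C(6,4) + C(6,4) = 35.
By inclusion–exclusion: 2380 − 1155 + 35 = 1260.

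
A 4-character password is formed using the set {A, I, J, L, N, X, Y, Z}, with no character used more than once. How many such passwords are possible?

With no repetition, fill the 4 characters in order: 8 choices, then 7, down to 5.
That product is 8 × 7 × 6 × 5 = 1680.

1680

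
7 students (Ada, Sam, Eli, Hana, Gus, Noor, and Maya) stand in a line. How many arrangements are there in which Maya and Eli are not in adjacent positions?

There are 7! = 5040 arrangements in all. If Maya and Eli are adjacent, merging them into one block gives 2·(6)! = 1440 arrangements.
So 5040 − 1440 = 3600 arrangements keep them apart.

3600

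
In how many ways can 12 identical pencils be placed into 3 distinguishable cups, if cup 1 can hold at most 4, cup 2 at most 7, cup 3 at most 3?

6

By stars and bars, unrestricted non-negative solutions to x_1+…+x_3 = 12 number C(12+2,2) = 91.
Subtract solutions that violate a single cap (substitute x_i' = x_i − (cap_i+1)): x_1 ≥ 5 gives C(9,2) = 36; x_2 ≥ 8 gives C(6,2) = 15; x_3 ≥ 4 gives C(10,2) = 45. Together 96.
Add back pairs where two caps are both exceeded: 0 + 10 + 1 = 11.
By inclusion–exclusion the count is 91 − 96 + 11 = 6.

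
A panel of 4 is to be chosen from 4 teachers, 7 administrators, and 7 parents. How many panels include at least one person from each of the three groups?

1470

Unrestricted: C(18,4) = 3060 ways to pick any 4 of the 18.
Subtract selections that omit an entire group: no teachers → C(14,4) = 1001; no administrators → C(11,4) = 330; no parents → C(11,4) = 330.
Add back selections omitting two groups (i.e. drawn from a single group): C(4,4) + C(7,4) + C(7,4) = 71.
By inclusion–exclusion: 3060 − 1661 + 71 = 1470.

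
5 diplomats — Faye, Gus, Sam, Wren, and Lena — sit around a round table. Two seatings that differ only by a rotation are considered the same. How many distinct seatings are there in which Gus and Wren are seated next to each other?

12

Glue Gus and Wren into a block (2 internal orders). Seating 4 units around a circle gives (3)! arrangements.
So 2 × (3)! = 2 × 6 = 12.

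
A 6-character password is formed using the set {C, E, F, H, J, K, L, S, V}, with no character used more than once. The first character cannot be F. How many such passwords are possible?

The first character has 9−1 = 8 choices (anything except F).
The remaining 5 characters are filled from the other 8 symbols without repetition: 8 × 7 × 6 × 5 × 4 = 6720.
Total: 8 × 6720 = 53760.

53760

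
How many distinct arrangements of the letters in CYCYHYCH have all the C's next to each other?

60

Treat the 3 copies of C as a single block. The multiset to arrange is then {CCC, H, H, Y, Y, Y}, 6 items in all.
That gives (6)!/(3!·2!) = 60 arrangements.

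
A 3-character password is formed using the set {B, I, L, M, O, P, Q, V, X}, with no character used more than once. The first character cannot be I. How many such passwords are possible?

The first character has 9−1 = 8 choices (anything except I).
The remaining 2 characters are filled from the other 8 symbols without repetition: 8 × 7 = 56.
Total: 8 × 56 = 448.

448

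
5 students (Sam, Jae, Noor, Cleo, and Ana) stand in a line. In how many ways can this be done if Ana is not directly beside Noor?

72

There are 5! = 120 arrangements in all. If Ana and Noor are adjacent, merging them into one block gives 2·(4)! = 48 arrangements.
Complementary counting: 120 − 48 = 72.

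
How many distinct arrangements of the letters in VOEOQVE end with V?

With the last slot taken by V, it remains to arrange the other 6 letters (OEOQVE).
Those 6 letters have E appearing twice and O appearing twice, giving (6)!/(2!·2!) = 180.

180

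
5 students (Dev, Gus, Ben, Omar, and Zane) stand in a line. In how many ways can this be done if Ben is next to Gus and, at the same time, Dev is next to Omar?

Treat {Ben,Gus} as one block (2 orders) and {Dev,Omar} as another (2 orders).
That leaves 3 units to arrange: 2 × 2 × 3! = 4 × 6 = 24.

24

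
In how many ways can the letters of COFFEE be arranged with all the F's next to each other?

60

Treat the 2 copies of F as a single block. The multiset to arrange is then {FF, C, E, E, O}, 5 items in all.
That gives (5)!/(2!) = 60 arrangements.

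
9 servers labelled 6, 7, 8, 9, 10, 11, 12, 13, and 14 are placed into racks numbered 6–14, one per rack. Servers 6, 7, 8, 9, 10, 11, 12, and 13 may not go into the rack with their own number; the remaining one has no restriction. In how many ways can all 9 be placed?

148329

Let Aᵢ (for 6 ≤ i ≤ 13) be the placements that put server i in its forbidden rack. Any j of these fix j positions, leaving (9−j)! ways to fill the rest, and there are C(8,j) ways to pick which j.
By inclusion–exclusion, the number of valid placements is Σ_{j=0}^{8} (−1)^j C(8,j)·(9−j)!.
Computing: 362880 − 322560 + 141120 − 40320 + 8400 − 1344 + 168 − 16 + 1 = 148329.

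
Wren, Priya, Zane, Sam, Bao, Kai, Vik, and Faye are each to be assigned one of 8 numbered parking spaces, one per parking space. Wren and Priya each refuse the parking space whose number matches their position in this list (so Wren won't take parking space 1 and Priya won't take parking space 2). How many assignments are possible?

Let Aᵢ (for i ∈ {1, 2}) be the placements that put person i in their forbidden parking space. Any j of these fix j positions, leaving (8−j)! ways to fill the rest, and there are C(2,j) ways to pick which j.
By inclusion–exclusion, the number of valid placements is Σ_{j=0}^{2} (−1)^j C(2,j)·(8−j)!.
Computing: 40320 − 10080 + 720 = 30960.

30960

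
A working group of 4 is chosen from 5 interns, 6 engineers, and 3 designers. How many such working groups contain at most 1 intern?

Split by how many interns are chosen (0 through 1).
Sum: C(5,0)·C(9,4) + C(5,1)·C(9,3) = 126 + 420 = 546.

546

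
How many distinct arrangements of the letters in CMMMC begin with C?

With the first slot taken by C, it remains to arrange the other 4 letters (MMMC).
Those 4 letters have M appearing 3 times, giving (4)!/(3!) = 4.

4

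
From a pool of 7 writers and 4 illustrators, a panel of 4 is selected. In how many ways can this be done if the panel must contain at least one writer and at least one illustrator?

294

Total 4-person selections from all 11: C(11,4) = 330.
Subtract selections that omit an entire group: no writers → C(4,4) = 1; no illustrators → C(7,4) = 35.
Both groups omitted at once is impossible, so 330 − 36 = 294.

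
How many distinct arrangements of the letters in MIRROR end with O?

20

With the last slot taken by O, it remains to arrange the other 5 letters (MIRRR).
Those 5 letters have R appearing 3 times, giving (5)!/(3!) = 20.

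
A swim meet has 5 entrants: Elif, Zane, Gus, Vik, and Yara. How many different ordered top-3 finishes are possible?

60

There are 5 choices for 1st place, 4 for 2nd, and 3 for 3rd.
That gives 5 × 4 × 3 = 60.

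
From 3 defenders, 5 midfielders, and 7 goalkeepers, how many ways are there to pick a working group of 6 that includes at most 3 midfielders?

4770

Split by how many midfielders are chosen (0 through 3).
Sum: C(5,0)·C(10,6) + C(5,1)·C(10,5) + C(5,2)·C(10,4) + C(5,3)·C(10,3) = 210 + 1260 + 2100 + 1200 = 4770.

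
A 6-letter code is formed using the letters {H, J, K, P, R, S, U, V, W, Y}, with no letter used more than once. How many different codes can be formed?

151200

With no repetition, fill the 6 letters in order: 10 choices, then 9, down to 5.
10 × 9 × 8 × 7 × 6 × 5 = 151200.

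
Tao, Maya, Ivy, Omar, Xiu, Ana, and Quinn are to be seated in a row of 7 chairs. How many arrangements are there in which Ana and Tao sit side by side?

1440

Place the 5 others and the Ana-Tao pair as 6 objects in a line; the pair has 2 internal arrangements.
That gives 2 × 6! = 2 × 720 = 1440.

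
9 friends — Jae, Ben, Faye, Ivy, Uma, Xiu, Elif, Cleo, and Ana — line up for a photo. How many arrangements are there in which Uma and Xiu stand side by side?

Treat {Uma, Xiu} as a single unit. There are 8 units to order, and the pair itself can be ordered 2 ways.
So the count is 2·(8)! = 80640.

80640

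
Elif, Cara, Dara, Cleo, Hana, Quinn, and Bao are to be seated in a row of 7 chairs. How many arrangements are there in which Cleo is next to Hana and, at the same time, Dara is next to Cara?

Treat {Cleo,Hana} as one block (2 orders) and {Dara,Cara} as another (2 orders).
That leaves 5 units to arrange: 2 × 2 × 5! = 4 × 120 = 480.

480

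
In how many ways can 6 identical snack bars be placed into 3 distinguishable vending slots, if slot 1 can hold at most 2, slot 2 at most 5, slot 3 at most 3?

Without the upper bounds there are C(8,2) = 28 ways to split 6 among 3 vending slots.
Subtract solutions that violate a single cap (substitute x_i' = x_i − (cap_i+1)): x_1 ≥ 3 gives C(5,2) = 10; x_2 ≥ 6 gives C(2,2) = 1; x_3 ≥ 4 gives C(4,2) = 6. Together 17.
No two caps can be exceeded simultaneously, so the pair terms are all 0.
By inclusion–exclusion the count is 28 − 17 + 0 = 11.

11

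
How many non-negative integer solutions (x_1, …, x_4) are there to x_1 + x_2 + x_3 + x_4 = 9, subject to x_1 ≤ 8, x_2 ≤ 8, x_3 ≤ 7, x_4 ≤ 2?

130

By stars and bars, unrestricted non-negative solutions to x_1+…+x_4 = 9 number C(9+3,3) = 220.
Subtract solutions that violate a single cap (substitute x_i' = x_i − (cap_i+1)): x_1 ≥ 9 gives C(3,3) = 1; x_2 ≥ 9 gives C(3,3) = 1; x_3 ≥ 8 gives C(4,3) = 4; x_4 ≥ 3 gives C(9,3) = 84. Together 90.
No two caps can be exceeded simultaneously, so the pair terms are all 0.
By inclusion–exclusion the count is 220 − 90 + 0 = 130.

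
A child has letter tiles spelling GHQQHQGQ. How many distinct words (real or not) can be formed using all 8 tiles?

420

GHQQHQGQ has 8 letters with G appearing twice, H appearing twice, and Q appearing 4 times.
Dividing 8! = 40320 by 4!·2!·2! = 96 for the repeated letters gives 420.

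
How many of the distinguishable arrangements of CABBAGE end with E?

180

With the last slot taken by E, it remains to arrange the other 6 letters (CABBAG).
Those 6 letters have A appearing twice and B appearing twice, giving (6)!/(2!·2!) = 180.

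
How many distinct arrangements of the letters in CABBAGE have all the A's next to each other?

360

Treat the 2 copies of A as a single block. The multiset to arrange is then {AA, B, B, C, E, G}, 6 items in all.
That gives (6)!/(2!) = 360 arrangements.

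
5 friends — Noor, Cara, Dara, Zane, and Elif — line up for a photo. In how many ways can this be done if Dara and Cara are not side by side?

There are 5! = 120 arrangements in all. If Dara and Cara are adjacent, merging them into one block gives 2·(4)! = 48 arrangements.
So 120 − 48 = 72 arrangements keep them apart.

72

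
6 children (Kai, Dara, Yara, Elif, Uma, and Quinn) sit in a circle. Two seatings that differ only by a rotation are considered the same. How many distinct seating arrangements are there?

120

Seat Kai anywhere (absorbing the rotational symmetry), then permute the other 5: (5)! = 120.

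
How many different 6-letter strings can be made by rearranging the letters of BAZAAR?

The 6 letters of BAZAAR have repeats: A appearing 3 times.
So there are 6! / (3!) = 120 distinguishable arrangements.

120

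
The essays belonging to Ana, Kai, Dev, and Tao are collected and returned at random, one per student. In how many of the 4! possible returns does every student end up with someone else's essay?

This is the derangement count D_4: permutations of 4 items with no fixed point.
By inclusion–exclusion this is Σ_{j=0}^{4} (−1)^j C(4,j)·(4−j)!.
Computing: 24 − 24 + 12 − 4 + 1 = 9.

9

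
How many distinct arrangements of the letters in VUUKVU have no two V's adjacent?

40

There are 6!/(3!·2!) = 60 arrangements of VUUKVU in total.
If the two V's are adjacent, glue them into one block, leaving 5 items to arrange: (5)!/(3!) = 20 ways.
Subtracting, 60 − 20 = 40 arrangements keep the V's apart.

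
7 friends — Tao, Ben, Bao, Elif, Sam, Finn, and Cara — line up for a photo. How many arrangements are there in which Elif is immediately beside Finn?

Place the 5 others and the Elif-Finn pair as 6 objects in a line; the pair has 2 internal arrangements.
So the count is 2·(6)! = 1440.

1440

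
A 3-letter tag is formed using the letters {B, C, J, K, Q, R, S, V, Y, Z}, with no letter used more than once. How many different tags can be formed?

This is a permutation of 3 out of 10: P(10,3) = 10!/7!.
10 × 9 × 8 = 720.

720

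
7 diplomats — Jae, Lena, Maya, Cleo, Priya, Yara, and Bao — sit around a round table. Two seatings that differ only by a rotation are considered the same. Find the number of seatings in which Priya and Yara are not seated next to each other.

480

All circular seatings of 7 people number (6)! = 720.
Seatings with Priya beside Yara: treat them as a block with 2 internal orders, giving 2 × (5)! = 240.
Subtracting, 720 − 240 = 480.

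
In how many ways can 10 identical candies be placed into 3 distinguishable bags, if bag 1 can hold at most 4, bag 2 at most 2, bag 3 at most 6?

By stars and bars, unrestricted non-negative solutions to x_1+…+x_3 = 10 number C(10+2,2) = 66.
Subtract solutions that violate a single cap (substitute x_i' = x_i − (cap_i+1)): x_1 ≥ 5 gives C(7,2) = 21; x_2 ≥ 3 gives C(9,2) = 36; x_3 ≥ 7 gives C(5,2) = 10. Together 67.
Add back pairs where two caps are both exceeded: 6 + 0 + 1 = 7.
By inclusion–exclusion the count is 66 − 67 + 7 = 6.

6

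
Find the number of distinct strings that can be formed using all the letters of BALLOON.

BALLOON has 7 letters with L appearing twice and O appearing twice.
So there are 7! / (2!·2!) = 1260 distinguishable arrangements.

1260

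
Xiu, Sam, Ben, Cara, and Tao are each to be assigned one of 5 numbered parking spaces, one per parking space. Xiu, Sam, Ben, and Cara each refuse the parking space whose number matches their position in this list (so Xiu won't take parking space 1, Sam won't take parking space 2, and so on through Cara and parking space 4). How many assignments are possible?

Let Aᵢ (for 1 ≤ i ≤ 4) be the placements that put person i in their forbidden parking space. Any j of these fix j positions, leaving (5−j)! ways to fill the rest, and there are C(4,j) ways to pick which j.
By inclusion–exclusion, the number of valid placements is Σ_{j=0}^{4} (−1)^j C(4,j)·(5−j)!.
Computing: 120 − 96 + 36 − 8 + 1 = 53.

53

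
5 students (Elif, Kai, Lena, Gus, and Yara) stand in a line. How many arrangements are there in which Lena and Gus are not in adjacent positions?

72

There are 5! = 120 arrangements in all. If Lena and Gus are adjacent, merging them into one block gives 2·(4)! = 48 arrangements.
So 120 − 48 = 72 arrangements keep them apart.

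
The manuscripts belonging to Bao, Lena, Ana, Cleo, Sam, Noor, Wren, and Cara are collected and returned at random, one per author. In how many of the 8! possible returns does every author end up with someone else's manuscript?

Let Aᵢ be the assignments in which author i gets their own manuscript. We want the size of the complement of A₁∪…∪A_8.
By inclusion–exclusion this is Σ_{j=0}^{8} (−1)^j C(8,j)·(8−j)!.
Computing: 40320 − 40320 + 20160 − 6720 + 1680 − 336 + 56 − 8 + 1 = 14833.

14833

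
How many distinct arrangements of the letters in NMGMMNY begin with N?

Fix N in the first position and arrange the remaining 6 letters.
Those 6 letters have M appearing 3 times, giving (6)!/(3!) = 120.

120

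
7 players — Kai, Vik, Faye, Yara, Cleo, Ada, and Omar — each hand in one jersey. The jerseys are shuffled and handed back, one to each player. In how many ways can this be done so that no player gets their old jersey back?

Count assignments avoiding every fixed point. For any j of the 7 players fixed to their old jersey, the other 7−j can be arranged in (7−j)! ways.
By inclusion–exclusion this is Σ_{j=0}^{7} (−1)^j C(7,j)·(7−j)!.
Computing: 5040 − 5040 + 2520 − 840 + 210 − 42 + 7 − 1 = 1854.

1854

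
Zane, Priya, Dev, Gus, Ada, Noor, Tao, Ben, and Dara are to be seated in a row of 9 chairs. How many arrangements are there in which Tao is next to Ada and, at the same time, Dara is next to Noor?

20160

Treat {Tao,Ada} as one block (2 orders) and {Dara,Noor} as another (2 orders).
That leaves 7 units to arrange: 2 × 2 × 7! = 4 × 5040 = 20160.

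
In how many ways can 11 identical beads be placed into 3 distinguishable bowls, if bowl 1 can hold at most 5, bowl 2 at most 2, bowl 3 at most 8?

Ignoring the caps, the number of non-negative solutions to x_1+…+x_3 = 11 is C(13,2) = 78.
Subtract solutions that violate a single cap (substitute x_i' = x_i − (cap_i+1)): x_1 ≥ 6 gives C(7,2) = 21; x_2 ≥ 3 gives C(10,2) = 45; x_3 ≥ 9 gives C(4,2) = 6. Together 72.
Add back pairs where two caps are both exceeded: 6 + 0 + 0 = 6.
By inclusion–exclusion the count is 78 − 72 + 6 = 12.

12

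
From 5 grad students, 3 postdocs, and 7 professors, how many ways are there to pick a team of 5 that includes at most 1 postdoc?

Split by how many postdocs are chosen (0 through 1).
Sum: C(3,0)·C(12,5) + C(3,1)·C(12,4) = 792 + 1485 = 2277.

2277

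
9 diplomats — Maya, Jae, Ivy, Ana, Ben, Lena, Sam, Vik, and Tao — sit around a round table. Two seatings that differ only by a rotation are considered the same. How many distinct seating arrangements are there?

40320

Seat Maya anywhere (absorbing the rotational symmetry), then permute the other 8: (8)! = 40320.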